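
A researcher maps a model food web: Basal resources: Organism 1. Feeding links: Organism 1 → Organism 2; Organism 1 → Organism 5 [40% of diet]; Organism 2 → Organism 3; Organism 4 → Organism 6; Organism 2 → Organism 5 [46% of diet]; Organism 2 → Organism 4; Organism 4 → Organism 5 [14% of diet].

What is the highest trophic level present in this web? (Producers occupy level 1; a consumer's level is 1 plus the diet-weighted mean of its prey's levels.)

Organism 2: 1 + 1 = 2
Organism 3: 1 + 2 = 3
Organism 4: 1 + 2 = 3
Organism 5: 1 + (0.46×2 + 0.4×1 + 0.14×3) = 2.74
Organism 6: 1 + 3 = 4

4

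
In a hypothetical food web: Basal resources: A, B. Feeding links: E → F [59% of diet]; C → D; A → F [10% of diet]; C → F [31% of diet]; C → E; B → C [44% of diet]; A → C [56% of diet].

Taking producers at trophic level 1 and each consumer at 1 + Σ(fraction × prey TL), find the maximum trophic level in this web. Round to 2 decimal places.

3.49

C: 1 + (0.44×1 + 0.56×1) = 2
D: 1 + 2 = 3
E: 1 + 2 = 3
F: 1 + (0.59×3 + 0.1×1 + 0.31×2) = 3.49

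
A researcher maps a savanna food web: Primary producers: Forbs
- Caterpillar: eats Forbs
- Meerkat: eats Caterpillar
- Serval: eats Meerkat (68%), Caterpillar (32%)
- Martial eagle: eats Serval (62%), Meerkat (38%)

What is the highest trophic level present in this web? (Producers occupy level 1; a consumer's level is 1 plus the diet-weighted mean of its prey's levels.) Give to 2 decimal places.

4.42

Caterpillar: 1 + 1 = 2
Meerkat: 1 + 2 = 3
Serval: 1 + (0.68×3 + 0.32×2) = 3.68
Martial eagle: 1 + (0.62×3.68 + 0.38×3) = 4.4216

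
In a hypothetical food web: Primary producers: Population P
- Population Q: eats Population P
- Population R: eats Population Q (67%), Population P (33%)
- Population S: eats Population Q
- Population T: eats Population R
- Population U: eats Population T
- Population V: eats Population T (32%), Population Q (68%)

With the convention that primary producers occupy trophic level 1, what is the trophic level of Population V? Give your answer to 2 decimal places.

Population Q: 1 + 1 = 2
Population R: 1 + (0.67×2 + 0.33×1) = 2.67
Population S: 1 + 2 = 3
Population T: 1 + 2.67 = 3.67
Population U: 1 + 3.67 = 4.67
Population V: 1 + (0.32×3.67 + 0.68×2) = 3.5344

3.53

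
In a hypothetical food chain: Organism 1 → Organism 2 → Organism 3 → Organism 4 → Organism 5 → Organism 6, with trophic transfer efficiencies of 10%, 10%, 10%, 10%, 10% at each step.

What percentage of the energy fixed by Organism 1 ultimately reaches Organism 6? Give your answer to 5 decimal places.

Product of link efficiencies: 0.1 × 0.1 × 0.1 × 0.1 × 0.1 = 0.00001
As a percentage: 0.00001 × 100 = 0.00100%

0.00100%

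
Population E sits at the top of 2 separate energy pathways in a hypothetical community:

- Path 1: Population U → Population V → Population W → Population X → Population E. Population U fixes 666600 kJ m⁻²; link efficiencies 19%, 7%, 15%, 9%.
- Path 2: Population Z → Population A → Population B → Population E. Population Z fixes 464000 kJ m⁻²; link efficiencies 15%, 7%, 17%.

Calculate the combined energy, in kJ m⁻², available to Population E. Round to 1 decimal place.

947.9 kJ m⁻²

Path 1: 666600 × 0.19 × 0.07 × 0.15 × 0.09 = 119.68803 kJ m⁻²
Path 2: 464000 × 0.15 × 0.07 × 0.17 = 828.24 kJ m⁻²
Total at Population E: 119.68803 + 828.24 = 947.92803 kJ m⁻²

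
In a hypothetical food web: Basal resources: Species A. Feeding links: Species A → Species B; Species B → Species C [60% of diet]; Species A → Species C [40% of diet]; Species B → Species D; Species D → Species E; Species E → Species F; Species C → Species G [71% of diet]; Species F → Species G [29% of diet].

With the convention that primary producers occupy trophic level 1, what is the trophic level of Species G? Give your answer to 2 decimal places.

Species B: 1 + 1 = 2
Species C: 1 + (0.6×2 + 0.4×1) = 2.6
Species D: 1 + 2 = 3
Species E: 1 + 3 = 4
Species F: 1 + 4 = 5
Species G: 1 + (0.71×2.6 + 0.29×5) = 4.296

4.30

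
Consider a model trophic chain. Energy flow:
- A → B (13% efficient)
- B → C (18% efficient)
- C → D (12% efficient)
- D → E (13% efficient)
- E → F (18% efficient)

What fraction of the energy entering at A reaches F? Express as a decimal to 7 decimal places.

Product of link efficiencies: 0.13 × 0.18 × 0.12 × 0.13 × 0.18 = 0.0000657072

0.0000657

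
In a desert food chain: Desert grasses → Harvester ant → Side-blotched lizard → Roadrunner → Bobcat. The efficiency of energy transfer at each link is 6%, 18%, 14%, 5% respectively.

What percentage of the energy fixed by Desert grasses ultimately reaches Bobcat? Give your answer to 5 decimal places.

Product of link efficiencies: 0.06 × 0.18 × 0.14 × 0.05 = 0.0000756
As a percentage: 0.0000756 × 100 = 0.00756%

0.00756%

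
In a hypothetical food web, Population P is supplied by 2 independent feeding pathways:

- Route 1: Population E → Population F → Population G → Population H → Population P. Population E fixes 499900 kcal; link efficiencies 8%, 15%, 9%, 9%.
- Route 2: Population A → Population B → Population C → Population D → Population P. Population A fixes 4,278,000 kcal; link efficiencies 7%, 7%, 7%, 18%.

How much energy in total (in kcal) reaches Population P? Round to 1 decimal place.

Route 1: 499900 × 0.08 × 0.15 × 0.09 × 0.09 = 48.59028 kcal
Route 2: 4278000 × 0.07 × 0.07 × 0.07 × 0.18 = 264.12372 kcal
Total at Population P: 48.59028 + 264.12372 = 312.714 kcal

312.7 kcal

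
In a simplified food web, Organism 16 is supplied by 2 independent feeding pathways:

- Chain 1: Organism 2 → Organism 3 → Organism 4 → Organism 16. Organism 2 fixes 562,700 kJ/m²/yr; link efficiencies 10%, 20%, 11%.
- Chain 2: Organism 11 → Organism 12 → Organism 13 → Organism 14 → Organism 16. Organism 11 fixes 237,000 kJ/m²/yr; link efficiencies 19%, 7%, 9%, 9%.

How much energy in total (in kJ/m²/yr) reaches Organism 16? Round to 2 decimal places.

1263.47 kJ/m²/yr

Chain 1: 562700 × 0.1 × 0.2 × 0.11 = 1237.94 kJ/m²/yr
Chain 2: 237000 × 0.19 × 0.07 × 0.09 × 0.09 = 25.53201 kJ/m²/yr
Total at Organism 16: 1237.94 + 25.53201 = 1263.47201 kJ/m²/yr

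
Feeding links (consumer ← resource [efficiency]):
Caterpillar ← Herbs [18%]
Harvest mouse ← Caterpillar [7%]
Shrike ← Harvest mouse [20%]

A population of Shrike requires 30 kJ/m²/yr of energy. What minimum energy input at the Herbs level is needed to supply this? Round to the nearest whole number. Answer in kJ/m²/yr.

Cumulative transfer efficiency: 0.18 × 0.07 × 0.2 = 0.00252
Herbs energy = 30 / 0.00252 = 11905 kJ/m²/yr

11905 kJ/m²/yr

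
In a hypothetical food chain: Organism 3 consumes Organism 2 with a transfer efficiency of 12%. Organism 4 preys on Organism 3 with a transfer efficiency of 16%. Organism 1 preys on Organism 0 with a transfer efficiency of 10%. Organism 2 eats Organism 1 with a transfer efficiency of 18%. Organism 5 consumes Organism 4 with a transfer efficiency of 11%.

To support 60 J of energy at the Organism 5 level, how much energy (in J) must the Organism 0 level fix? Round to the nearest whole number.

1578283 J

Cumulative transfer efficiency: 0.1 × 0.18 × 0.12 × 0.16 × 0.11 = 0.000038016
Organism 0 energy = 60 / 0.000038016 = 1578283 J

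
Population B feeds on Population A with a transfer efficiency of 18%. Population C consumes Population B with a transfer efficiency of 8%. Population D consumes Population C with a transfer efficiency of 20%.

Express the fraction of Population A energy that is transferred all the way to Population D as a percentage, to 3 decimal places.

Product of link efficiencies: 0.18 × 0.08 × 0.2 = 0.00288
As a percentage: 0.00288 × 100 = 0.288%

0.288%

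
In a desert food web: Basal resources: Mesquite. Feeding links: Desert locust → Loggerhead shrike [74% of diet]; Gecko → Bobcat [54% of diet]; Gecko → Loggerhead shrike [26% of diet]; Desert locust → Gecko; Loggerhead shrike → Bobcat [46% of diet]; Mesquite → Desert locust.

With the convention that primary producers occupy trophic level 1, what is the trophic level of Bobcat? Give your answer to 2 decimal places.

Desert locust: 1 + 1 = 2
Gecko: 1 + 2 = 3
Loggerhead shrike: 1 + (0.26×3 + 0.74×2) = 3.26
Bobcat: 1 + (0.54×3 + 0.46×3.26) = 4.1196

4.12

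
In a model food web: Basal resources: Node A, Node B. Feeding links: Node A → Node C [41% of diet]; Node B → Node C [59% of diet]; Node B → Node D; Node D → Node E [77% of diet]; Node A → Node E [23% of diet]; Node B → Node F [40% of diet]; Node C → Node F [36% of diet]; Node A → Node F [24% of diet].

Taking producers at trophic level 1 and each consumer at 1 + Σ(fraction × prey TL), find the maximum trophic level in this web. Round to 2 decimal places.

Node C: 1 + (0.41×1 + 0.59×1) = 2
Node D: 1 + 1 = 2
Node E: 1 + (0.77×2 + 0.23×1) = 2.77
Node F: 1 + (0.4×1 + 0.36×2 + 0.24×1) = 2.36

2.77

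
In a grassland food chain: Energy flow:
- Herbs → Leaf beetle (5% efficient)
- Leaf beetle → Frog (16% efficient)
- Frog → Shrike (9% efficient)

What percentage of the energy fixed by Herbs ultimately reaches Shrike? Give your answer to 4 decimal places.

Product of link efficiencies: 0.05 × 0.16 × 0.09 = 0.00072
As a percentage: 0.00072 × 100 = 0.0720%

0.0720%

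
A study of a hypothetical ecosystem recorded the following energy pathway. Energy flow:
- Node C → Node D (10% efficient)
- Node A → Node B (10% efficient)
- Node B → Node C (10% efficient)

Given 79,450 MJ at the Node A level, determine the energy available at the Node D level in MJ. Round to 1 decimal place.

Node B: 79450 × 0.1 = 7945 MJ
Node C: 7945 × 0.1 = 794.5 MJ
Node D: 794.5 × 0.1 = 79.45 MJ

79.5 MJ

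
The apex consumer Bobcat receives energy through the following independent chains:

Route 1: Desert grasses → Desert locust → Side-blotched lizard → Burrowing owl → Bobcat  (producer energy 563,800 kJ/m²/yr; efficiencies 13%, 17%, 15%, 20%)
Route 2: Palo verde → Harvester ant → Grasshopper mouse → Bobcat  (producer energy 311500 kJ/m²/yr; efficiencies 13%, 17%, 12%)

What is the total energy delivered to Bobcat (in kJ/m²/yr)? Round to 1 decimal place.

1199.9 kJ/m²/yr

Route 1: 563800 × 0.13 × 0.17 × 0.15 × 0.2 = 373.7994 kJ/m²/yr
Route 2: 311500 × 0.13 × 0.17 × 0.12 = 826.098 kJ/m²/yr
Total at Bobcat: 373.7994 + 826.098 = 1199.8974 kJ/m²/yr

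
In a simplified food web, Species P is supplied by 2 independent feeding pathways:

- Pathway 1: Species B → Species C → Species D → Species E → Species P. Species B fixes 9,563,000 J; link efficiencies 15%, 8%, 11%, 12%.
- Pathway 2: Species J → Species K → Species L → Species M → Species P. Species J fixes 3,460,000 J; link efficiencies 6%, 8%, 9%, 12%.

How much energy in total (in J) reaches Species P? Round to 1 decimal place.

Pathway 1: 9563000 × 0.15 × 0.08 × 0.11 × 0.12 = 1514.7792 J
Pathway 2: 3460000 × 0.06 × 0.08 × 0.09 × 0.12 = 179.3664 J
Total at Species P: 1514.7792 + 179.3664 = 1694.1456 J

1694.1 J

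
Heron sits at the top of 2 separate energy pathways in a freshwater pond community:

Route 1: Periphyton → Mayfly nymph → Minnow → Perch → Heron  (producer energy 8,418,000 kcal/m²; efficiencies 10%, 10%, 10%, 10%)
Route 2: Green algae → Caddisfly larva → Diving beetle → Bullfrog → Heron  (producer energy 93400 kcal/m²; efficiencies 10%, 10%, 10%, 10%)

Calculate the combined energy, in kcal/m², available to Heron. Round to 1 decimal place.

Route 1: 8418000 × 0.1 × 0.1 × 0.1 × 0.1 = 841.8 kcal/m²
Route 2: 93400 × 0.1 × 0.1 × 0.1 × 0.1 = 9.34 kcal/m²
Total at Heron: 841.8 + 9.34 = 851.14 kcal/m²

851.1 kcal/m²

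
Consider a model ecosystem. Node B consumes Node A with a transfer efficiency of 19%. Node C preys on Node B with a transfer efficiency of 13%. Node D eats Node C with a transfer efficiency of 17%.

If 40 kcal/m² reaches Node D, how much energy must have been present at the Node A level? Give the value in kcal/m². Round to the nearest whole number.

9526 kcal/m²

Cumulative transfer efficiency: 0.19 × 0.13 × 0.17 = 0.004199
Node A energy = 40 / 0.004199 = 9526 kcal/m²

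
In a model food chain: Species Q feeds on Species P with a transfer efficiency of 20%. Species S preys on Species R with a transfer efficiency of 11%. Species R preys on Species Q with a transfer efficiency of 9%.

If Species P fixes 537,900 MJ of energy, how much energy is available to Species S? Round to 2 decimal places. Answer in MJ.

1065.04 MJ

Species Q: 537900 × 0.2 = 107580 MJ
Species R: 107580 × 0.09 = 9682.2 MJ
Species S: 9682.2 × 0.11 = 1065.042 MJ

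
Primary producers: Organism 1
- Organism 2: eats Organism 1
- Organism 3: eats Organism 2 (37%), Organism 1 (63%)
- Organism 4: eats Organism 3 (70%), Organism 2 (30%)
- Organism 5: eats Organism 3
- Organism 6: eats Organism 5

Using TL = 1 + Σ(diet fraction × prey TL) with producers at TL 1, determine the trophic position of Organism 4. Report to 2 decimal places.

3.26

Organism 2: 1 + 1 = 2
Organism 3: 1 + (0.37×2 + 0.63×1) = 2.37
Organism 4: 1 + (0.7×2.37 + 0.3×2) = 3.259
Organism 5: 1 + 2.37 = 3.37
Organism 6: 1 + 3.37 = 4.37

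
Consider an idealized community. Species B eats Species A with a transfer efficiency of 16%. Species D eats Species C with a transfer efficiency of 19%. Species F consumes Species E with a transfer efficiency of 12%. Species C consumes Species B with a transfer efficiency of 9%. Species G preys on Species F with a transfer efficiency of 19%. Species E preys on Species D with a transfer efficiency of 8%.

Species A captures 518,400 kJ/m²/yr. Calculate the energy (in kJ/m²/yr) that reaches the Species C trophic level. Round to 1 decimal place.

Species B: 518400 × 0.16 = 82944 kJ/m²/yr
Species C: 82944 × 0.09 = 7464.96 kJ/m²/yr

7465.0 kJ/m²/yr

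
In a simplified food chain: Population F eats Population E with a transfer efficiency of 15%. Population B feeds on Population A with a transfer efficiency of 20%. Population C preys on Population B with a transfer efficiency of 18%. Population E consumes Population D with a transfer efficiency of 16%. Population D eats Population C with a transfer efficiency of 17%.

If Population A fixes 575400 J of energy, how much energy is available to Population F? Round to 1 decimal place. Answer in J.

84.5 J

Population B: 575400 × 0.2 = 115080 J
Population C: 115080 × 0.18 = 20714.4 J
Population D: 20714.4 × 0.17 = 3521.448 J
Population E: 3521.448 × 0.16 = 563.43168 J
Population F: 563.43168 × 0.15 = 84.514752 J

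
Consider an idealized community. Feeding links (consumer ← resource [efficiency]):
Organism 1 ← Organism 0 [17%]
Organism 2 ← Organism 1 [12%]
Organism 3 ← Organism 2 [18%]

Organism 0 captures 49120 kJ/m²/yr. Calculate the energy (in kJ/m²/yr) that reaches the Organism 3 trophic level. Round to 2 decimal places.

180.37 kJ/m²/yr

Organism 1: 49120 × 0.17 = 8350.4 kJ/m²/yr
Organism 2: 8350.4 × 0.12 = 1002.048 kJ/m²/yr
Organism 3: 1002.048 × 0.18 = 180.36864 kJ/m²/yr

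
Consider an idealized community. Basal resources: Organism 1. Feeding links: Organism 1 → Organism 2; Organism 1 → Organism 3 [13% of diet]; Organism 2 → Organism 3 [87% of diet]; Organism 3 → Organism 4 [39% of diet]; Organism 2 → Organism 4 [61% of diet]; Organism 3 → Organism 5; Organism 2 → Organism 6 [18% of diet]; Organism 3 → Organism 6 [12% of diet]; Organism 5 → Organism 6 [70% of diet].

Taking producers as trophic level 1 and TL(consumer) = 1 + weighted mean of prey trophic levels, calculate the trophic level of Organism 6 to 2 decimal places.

Organism 2: 1 + 1 = 2
Organism 3: 1 + (0.13×1 + 0.87×2) = 2.87
Organism 4: 1 + (0.39×2.87 + 0.61×2) = 3.3393
Organism 5: 1 + 2.87 = 3.87
Organism 6: 1 + (0.18×2 + 0.12×2.87 + 0.7×3.87) = 4.4134

4.41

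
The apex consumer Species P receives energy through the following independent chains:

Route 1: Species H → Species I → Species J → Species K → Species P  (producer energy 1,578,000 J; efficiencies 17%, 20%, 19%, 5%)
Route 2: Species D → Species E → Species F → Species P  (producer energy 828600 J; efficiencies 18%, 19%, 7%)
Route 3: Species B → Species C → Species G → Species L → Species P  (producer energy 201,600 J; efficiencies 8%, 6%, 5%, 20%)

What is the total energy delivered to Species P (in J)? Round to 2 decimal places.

2503.04 J

Route 1: 1578000 × 0.17 × 0.2 × 0.19 × 0.05 = 509.694 J
Route 2: 828600 × 0.18 × 0.19 × 0.07 = 1983.6684 J
Route 3: 201600 × 0.08 × 0.06 × 0.05 × 0.2 = 9.6768 J
Total at Species P: 509.694 + 1983.6684 + 9.6768 = 2503.0392 J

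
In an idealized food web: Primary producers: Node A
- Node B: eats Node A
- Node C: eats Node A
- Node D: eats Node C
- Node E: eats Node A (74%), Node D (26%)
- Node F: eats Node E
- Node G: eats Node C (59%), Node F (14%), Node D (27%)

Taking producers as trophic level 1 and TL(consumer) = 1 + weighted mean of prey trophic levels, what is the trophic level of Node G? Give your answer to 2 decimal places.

3.48

Node B: 1 + 1 = 2
Node C: 1 + 1 = 2
Node D: 1 + 2 = 3
Node E: 1 + (0.74×1 + 0.26×3) = 2.52
Node F: 1 + 2.52 = 3.52
Node G: 1 + (0.59×2 + 0.14×3.52 + 0.27×3) = 3.4828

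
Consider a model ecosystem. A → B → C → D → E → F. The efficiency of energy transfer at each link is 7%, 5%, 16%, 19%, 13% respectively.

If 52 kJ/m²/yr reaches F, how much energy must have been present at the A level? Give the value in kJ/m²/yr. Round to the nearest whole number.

3759398 kJ/m²/yr

Cumulative transfer efficiency: 0.07 × 0.05 × 0.16 × 0.19 × 0.13 = 0.000013832
A energy = 52 / 0.000013832 = 3759398 kJ/m²/yr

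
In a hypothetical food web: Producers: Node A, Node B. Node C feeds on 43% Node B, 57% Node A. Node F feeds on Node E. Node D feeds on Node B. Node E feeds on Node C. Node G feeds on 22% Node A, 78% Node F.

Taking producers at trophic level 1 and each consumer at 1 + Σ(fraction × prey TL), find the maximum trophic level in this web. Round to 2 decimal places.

Node C: 1 + (0.43×1 + 0.57×1) = 2
Node D: 1 + 1 = 2
Node E: 1 + 2 = 3
Node F: 1 + 3 = 4
Node G: 1 + (0.22×1 + 0.78×4) = 4.34

4.34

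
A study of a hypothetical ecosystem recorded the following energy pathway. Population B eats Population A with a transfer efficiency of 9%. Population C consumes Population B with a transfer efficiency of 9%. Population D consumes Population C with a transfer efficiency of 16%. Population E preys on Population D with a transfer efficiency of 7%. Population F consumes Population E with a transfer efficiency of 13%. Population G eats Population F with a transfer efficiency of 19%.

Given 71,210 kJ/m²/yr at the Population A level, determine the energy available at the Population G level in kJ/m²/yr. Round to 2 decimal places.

0.16 kJ/m²/yr

Population B: 71210 × 0.09 = 6408.9 kJ/m²/yr
Population C: 6408.9 × 0.09 = 576.801 kJ/m²/yr
Population D: 576.801 × 0.16 = 92.28816 kJ/m²/yr
Population E: 92.28816 × 0.07 = 6.4601712 kJ/m²/yr
Population F: 6.4601712 × 0.13 = 0.839822256 kJ/m²/yr
Population G: 0.839822256 × 0.19 = 0.15956622864 kJ/m²/yr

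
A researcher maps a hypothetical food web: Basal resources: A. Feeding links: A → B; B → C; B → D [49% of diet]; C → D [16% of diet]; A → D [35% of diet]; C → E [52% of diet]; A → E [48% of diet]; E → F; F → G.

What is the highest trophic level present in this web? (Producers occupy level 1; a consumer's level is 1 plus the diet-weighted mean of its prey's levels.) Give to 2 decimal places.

5.04

B: 1 + 1 = 2
C: 1 + 2 = 3
D: 1 + (0.49×2 + 0.16×3 + 0.35×1) = 2.81
E: 1 + (0.52×3 + 0.48×1) = 3.04
F: 1 + 3.04 = 4.04
G: 1 + 4.04 = 5.04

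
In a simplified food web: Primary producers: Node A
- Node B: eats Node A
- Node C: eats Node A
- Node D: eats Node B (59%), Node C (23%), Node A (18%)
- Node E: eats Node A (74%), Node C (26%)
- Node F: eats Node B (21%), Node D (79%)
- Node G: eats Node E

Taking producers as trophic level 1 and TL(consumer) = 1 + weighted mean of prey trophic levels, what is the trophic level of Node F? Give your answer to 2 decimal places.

3.65

Node B: 1 + 1 = 2
Node C: 1 + 1 = 2
Node D: 1 + (0.59×2 + 0.23×2 + 0.18×1) = 2.82
Node E: 1 + (0.74×1 + 0.26×2) = 2.26
Node F: 1 + (0.21×2 + 0.79×2.82) = 3.6478
Node G: 1 + 2.26 = 3.26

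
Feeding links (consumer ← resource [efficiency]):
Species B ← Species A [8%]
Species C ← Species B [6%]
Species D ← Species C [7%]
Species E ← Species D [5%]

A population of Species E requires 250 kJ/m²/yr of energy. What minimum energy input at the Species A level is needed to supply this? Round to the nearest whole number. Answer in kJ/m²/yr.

Cumulative transfer efficiency: 0.08 × 0.06 × 0.07 × 0.05 = 0.0000168
Species A energy = 250 / 0.0000168 = 14880952 kJ/m²/yr

14880952 kJ/m²/yr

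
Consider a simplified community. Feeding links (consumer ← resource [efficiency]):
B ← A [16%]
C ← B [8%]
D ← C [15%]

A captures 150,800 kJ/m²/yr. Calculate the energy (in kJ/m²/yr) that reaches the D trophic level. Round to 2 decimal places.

289.54 kJ/m²/yr

B: 150800 × 0.16 = 24128 kJ/m²/yr
C: 24128 × 0.08 = 1930.24 kJ/m²/yr
D: 1930.24 × 0.15 = 289.536 kJ/m²/yr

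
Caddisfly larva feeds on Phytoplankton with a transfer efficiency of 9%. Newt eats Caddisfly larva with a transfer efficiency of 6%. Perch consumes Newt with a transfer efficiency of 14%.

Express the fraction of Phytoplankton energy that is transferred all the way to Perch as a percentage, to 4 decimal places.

Product of link efficiencies: 0.09 × 0.06 × 0.14 = 0.000756
As a percentage: 0.000756 × 100 = 0.0756%

0.0756%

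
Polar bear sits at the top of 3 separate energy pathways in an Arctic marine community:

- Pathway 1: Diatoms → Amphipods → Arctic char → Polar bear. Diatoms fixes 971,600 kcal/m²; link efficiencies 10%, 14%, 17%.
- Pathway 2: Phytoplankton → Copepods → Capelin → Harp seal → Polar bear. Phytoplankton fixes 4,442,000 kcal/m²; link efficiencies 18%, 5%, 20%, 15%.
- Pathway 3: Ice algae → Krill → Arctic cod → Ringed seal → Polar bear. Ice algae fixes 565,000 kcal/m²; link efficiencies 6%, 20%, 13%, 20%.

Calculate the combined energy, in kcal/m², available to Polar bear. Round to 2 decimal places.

3688.03 kcal/m²

Pathway 1: 971600 × 0.1 × 0.14 × 0.17 = 2312.408 kcal/m²
Pathway 2: 4442000 × 0.18 × 0.05 × 0.2 × 0.15 = 1199.34 kcal/m²
Pathway 3: 565000 × 0.06 × 0.2 × 0.13 × 0.2 = 176.28 kcal/m²
Total at Polar bear: 2312.408 + 1199.34 + 176.28 = 3688.028 kcal/m²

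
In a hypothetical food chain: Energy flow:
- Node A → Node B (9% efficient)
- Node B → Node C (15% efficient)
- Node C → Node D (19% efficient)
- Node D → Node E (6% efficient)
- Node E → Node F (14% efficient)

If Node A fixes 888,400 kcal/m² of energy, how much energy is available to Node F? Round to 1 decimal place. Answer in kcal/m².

Node B: 888400 × 0.09 = 79956 kcal/m²
Node C: 79956 × 0.15 = 11993.4 kcal/m²
Node D: 11993.4 × 0.19 = 2278.746 kcal/m²
Node E: 2278.746 × 0.06 = 136.72476 kcal/m²
Node F: 136.72476 × 0.14 = 19.1414664 kcal/m²

19.1 kcal/m²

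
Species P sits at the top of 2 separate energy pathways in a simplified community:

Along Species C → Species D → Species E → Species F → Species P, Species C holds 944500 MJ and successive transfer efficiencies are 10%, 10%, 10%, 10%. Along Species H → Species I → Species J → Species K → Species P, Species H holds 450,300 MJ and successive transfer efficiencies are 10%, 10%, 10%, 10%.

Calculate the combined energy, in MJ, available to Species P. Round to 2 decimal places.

Via Species C: 944500 × 0.1 × 0.1 × 0.1 × 0.1 = 94.45 MJ
Via Species H: 450300 × 0.1 × 0.1 × 0.1 × 0.1 = 45.03 MJ
Total at Species P: 94.45 + 45.03 = 139.48 MJ

139.48 MJ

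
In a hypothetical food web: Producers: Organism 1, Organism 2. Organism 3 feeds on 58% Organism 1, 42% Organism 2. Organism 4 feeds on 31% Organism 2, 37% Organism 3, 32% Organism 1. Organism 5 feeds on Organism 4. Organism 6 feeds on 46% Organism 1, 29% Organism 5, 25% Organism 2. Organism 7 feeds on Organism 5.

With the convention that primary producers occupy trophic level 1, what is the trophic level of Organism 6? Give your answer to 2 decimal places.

2.69

Organism 3: 1 + (0.58×1 + 0.42×1) = 2
Organism 4: 1 + (0.31×1 + 0.37×2 + 0.32×1) = 2.37
Organism 5: 1 + 2.37 = 3.37
Organism 6: 1 + (0.46×1 + 0.29×3.37 + 0.25×1) = 2.6873
Organism 7: 1 + 3.37 = 4.37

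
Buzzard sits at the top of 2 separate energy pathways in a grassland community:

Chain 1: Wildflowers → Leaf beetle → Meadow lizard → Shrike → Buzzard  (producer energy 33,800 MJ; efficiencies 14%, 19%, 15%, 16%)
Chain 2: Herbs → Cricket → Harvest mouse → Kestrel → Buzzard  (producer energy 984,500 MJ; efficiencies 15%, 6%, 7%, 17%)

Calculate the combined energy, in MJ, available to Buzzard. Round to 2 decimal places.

127.02 MJ

Chain 1: 33800 × 0.14 × 0.19 × 0.15 × 0.16 = 21.57792 MJ
Chain 2: 984500 × 0.15 × 0.06 × 0.07 × 0.17 = 105.43995 MJ
Total at Buzzard: 21.57792 + 105.43995 = 127.01787 MJ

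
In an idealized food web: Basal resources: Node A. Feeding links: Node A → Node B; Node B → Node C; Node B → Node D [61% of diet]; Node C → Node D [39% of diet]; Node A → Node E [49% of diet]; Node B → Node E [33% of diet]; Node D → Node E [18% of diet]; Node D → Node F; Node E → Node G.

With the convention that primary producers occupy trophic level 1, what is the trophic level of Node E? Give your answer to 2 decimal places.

Node B: 1 + 1 = 2
Node C: 1 + 2 = 3
Node D: 1 + (0.61×2 + 0.39×3) = 3.39
Node E: 1 + (0.49×1 + 0.33×2 + 0.18×3.39) = 2.7602
Node F: 1 + 3.39 = 4.39
Node G: 1 + 2.7602 = 3.7602

2.76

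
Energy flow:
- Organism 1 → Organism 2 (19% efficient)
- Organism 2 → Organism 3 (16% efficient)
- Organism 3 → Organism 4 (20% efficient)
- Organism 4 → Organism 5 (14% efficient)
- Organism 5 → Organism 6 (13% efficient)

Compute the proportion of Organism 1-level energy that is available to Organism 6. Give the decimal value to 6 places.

Product of link efficiencies: 0.19 × 0.16 × 0.2 × 0.14 × 0.13 = 0.000110656

0.000111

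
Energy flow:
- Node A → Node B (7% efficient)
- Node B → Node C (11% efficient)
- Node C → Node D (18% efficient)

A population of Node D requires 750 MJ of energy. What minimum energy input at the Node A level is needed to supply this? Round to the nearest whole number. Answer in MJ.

541126 MJ

Cumulative transfer efficiency: 0.07 × 0.11 × 0.18 = 0.001386
Node A energy = 750 / 0.001386 = 541126 MJ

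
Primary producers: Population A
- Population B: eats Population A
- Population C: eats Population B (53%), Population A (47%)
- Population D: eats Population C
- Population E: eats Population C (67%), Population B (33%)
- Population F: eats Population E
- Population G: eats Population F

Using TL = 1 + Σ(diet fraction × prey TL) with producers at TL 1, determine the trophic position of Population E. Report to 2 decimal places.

3.36

Population B: 1 + 1 = 2
Population C: 1 + (0.53×2 + 0.47×1) = 2.53
Population D: 1 + 2.53 = 3.53
Population E: 1 + (0.67×2.53 + 0.33×2) = 3.3551
Population F: 1 + 3.3551 = 4.3551
Population G: 1 + 4.3551 = 5.3551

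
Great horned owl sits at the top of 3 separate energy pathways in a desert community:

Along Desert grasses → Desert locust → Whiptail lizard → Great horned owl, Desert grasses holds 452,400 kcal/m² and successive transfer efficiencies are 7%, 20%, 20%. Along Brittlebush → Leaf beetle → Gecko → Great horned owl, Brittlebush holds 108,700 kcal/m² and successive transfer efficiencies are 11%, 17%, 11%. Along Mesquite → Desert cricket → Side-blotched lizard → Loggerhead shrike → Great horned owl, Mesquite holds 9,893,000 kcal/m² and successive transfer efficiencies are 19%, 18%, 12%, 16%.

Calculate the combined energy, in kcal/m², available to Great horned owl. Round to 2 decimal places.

7986.46 kcal/m²

Via Desert grasses: 452400 × 0.07 × 0.2 × 0.2 = 1266.72 kcal/m²
Via Brittlebush: 108700 × 0.11 × 0.17 × 0.11 = 223.5959 kcal/m²
Via Mesquite: 9893000 × 0.19 × 0.18 × 0.12 × 0.16 = 6496.13952 kcal/m²
Total at Great horned owl: 1266.72 + 223.5959 + 6496.13952 = 7986.45542 kcal/m²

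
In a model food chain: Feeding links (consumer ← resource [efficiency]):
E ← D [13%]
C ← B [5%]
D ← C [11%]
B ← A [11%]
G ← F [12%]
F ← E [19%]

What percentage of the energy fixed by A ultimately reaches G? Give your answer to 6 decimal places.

0.000179%

Product of link efficiencies: 0.11 × 0.05 × 0.11 × 0.13 × 0.19 × 0.12 = 0.00000179322
As a percentage: 0.00000179322 × 100 = 0.000179%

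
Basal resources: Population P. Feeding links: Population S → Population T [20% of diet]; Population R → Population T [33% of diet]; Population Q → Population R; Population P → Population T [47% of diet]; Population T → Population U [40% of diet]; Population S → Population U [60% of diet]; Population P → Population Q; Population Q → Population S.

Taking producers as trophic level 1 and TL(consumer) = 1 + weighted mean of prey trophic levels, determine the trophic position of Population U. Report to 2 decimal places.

4.02

Population Q: 1 + 1 = 2
Population R: 1 + 2 = 3
Population S: 1 + 2 = 3
Population T: 1 + (0.33×3 + 0.2×3 + 0.47×1) = 3.06
Population U: 1 + (0.4×3.06 + 0.6×3) = 4.024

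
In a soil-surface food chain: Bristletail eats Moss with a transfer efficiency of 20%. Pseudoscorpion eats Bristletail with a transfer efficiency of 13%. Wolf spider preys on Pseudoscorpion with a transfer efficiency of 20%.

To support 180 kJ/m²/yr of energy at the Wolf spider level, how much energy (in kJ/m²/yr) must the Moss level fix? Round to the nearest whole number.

34615 kJ/m²/yr

Cumulative transfer efficiency: 0.2 × 0.13 × 0.2 = 0.0052
Moss energy = 180 / 0.0052 = 34615 kJ/m²/yr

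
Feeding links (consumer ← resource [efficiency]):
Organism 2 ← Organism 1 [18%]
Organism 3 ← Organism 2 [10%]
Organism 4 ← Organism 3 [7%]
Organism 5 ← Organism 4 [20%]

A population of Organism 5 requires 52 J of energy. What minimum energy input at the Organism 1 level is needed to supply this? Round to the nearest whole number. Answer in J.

Cumulative transfer efficiency: 0.18 × 0.1 × 0.07 × 0.2 = 0.000252
Organism 1 energy = 52 / 0.000252 = 206349 J

206349 J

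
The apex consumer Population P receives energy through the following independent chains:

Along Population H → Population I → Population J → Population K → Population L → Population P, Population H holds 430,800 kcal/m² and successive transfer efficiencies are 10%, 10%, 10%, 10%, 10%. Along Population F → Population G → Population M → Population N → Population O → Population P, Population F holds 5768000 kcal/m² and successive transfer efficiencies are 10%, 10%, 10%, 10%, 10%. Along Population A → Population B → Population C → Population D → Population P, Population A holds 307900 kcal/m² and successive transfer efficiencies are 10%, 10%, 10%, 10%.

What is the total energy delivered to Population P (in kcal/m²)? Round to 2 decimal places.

92.78 kcal/m²

Via Population H: 430800 × 0.1 × 0.1 × 0.1 × 0.1 × 0.1 = 4.308 kcal/m²
Via Population F: 5768000 × 0.1 × 0.1 × 0.1 × 0.1 × 0.1 = 57.68 kcal/m²
Via Population A: 307900 × 0.1 × 0.1 × 0.1 × 0.1 = 30.79 kcal/m²
Total at Population P: 4.308 + 57.68 + 30.79 = 92.778 kcal/m²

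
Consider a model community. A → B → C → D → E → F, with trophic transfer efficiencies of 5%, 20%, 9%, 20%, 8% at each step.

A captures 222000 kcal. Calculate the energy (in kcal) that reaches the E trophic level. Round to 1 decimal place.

40.0 kcal

B: 222000 × 0.05 = 11100 kcal
C: 11100 × 0.2 = 2220 kcal
D: 2220 × 0.09 = 199.8 kcal
E: 199.8 × 0.2 = 39.96 kcal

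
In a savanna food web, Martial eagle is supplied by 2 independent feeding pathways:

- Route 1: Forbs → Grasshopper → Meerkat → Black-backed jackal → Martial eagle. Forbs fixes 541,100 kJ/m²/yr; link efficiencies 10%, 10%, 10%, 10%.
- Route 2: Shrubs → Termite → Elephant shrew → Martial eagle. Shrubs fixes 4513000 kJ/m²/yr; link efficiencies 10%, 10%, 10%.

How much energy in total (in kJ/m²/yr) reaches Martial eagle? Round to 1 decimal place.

Route 1: 541100 × 0.1 × 0.1 × 0.1 × 0.1 = 54.11 kJ/m²/yr
Route 2: 4513000 × 0.1 × 0.1 × 0.1 = 4513 kJ/m²/yr
Total at Martial eagle: 54.11 + 4513 = 4567.11 kJ/m²/yr

4567.1 kJ/m²/yr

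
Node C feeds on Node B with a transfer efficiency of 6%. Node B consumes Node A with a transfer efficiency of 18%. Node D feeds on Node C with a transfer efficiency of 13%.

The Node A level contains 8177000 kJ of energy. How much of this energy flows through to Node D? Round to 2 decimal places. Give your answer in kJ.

11480.51 kJ

Node B: 8177000 × 0.18 = 1471860 kJ
Node C: 1471860 × 0.06 = 88311.6 kJ
Node D: 88311.6 × 0.13 = 11480.508 kJ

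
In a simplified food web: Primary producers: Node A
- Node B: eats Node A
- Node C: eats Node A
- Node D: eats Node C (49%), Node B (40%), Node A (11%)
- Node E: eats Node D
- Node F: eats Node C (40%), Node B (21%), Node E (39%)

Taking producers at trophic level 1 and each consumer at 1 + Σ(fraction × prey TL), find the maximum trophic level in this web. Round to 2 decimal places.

3.89

Node B: 1 + 1 = 2
Node C: 1 + 1 = 2
Node D: 1 + (0.49×2 + 0.4×2 + 0.11×1) = 2.89
Node E: 1 + 2.89 = 3.89
Node F: 1 + (0.4×2 + 0.21×2 + 0.39×3.89) = 3.7371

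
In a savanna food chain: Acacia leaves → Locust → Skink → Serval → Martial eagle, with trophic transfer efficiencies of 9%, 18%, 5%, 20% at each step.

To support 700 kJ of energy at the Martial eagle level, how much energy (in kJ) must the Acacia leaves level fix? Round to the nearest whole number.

Cumulative transfer efficiency: 0.09 × 0.18 × 0.05 × 0.2 = 0.000162
Acacia leaves energy = 700 / 0.000162 = 4320988 kJ

4320988 kJ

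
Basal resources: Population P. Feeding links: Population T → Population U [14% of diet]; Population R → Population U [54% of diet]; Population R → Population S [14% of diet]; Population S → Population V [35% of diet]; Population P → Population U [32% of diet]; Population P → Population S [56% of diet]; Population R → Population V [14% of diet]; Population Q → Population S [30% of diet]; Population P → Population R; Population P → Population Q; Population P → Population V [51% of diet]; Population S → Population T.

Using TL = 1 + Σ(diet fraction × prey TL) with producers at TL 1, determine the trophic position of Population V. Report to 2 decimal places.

2.64

Population Q: 1 + 1 = 2
Population R: 1 + 1 = 2
Population S: 1 + (0.14×2 + 0.3×2 + 0.56×1) = 2.44
Population T: 1 + 2.44 = 3.44
Population U: 1 + (0.54×2 + 0.14×3.44 + 0.32×1) = 2.8816
Population V: 1 + (0.51×1 + 0.35×2.44 + 0.14×2) = 2.644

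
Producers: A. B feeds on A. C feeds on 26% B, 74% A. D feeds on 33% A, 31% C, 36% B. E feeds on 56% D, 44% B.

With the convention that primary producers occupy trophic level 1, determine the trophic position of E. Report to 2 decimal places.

3.42

B: 1 + 1 = 2
C: 1 + (0.26×2 + 0.74×1) = 2.26
D: 1 + (0.33×1 + 0.31×2.26 + 0.36×2) = 2.7506
E: 1 + (0.56×2.7506 + 0.44×2) = 3.420336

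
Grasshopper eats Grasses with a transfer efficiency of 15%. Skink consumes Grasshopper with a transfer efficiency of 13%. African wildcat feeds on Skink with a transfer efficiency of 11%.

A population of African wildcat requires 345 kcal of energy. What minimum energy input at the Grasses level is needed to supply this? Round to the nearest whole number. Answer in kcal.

Cumulative transfer efficiency: 0.15 × 0.13 × 0.11 = 0.002145
Grasses energy = 345 / 0.002145 = 160839 kcal

160839 kcal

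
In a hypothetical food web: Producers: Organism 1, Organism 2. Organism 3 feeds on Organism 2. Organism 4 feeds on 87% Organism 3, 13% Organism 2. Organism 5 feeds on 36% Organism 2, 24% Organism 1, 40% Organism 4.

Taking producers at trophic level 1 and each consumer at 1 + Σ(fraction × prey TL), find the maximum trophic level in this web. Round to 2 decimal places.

Organism 3: 1 + 1 = 2
Organism 4: 1 + (0.87×2 + 0.13×1) = 2.87
Organism 5: 1 + (0.36×1 + 0.24×1 + 0.4×2.87) = 2.748

2.87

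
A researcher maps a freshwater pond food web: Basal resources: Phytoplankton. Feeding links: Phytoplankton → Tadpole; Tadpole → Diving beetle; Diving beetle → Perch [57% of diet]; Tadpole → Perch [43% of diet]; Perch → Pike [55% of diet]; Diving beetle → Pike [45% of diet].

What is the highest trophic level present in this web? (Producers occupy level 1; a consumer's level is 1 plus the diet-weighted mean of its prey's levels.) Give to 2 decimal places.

4.31

Tadpole: 1 + 1 = 2
Diving beetle: 1 + 2 = 3
Perch: 1 + (0.57×3 + 0.43×2) = 3.57
Pike: 1 + (0.55×3.57 + 0.45×3) = 4.3135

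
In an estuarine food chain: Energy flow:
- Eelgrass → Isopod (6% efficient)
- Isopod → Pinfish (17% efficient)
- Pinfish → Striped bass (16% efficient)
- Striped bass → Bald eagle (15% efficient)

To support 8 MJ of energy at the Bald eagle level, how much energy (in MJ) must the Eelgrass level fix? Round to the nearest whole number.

32680 MJ

Cumulative transfer efficiency: 0.06 × 0.17 × 0.16 × 0.15 = 0.0002448
Eelgrass energy = 8 / 0.0002448 = 32680 MJ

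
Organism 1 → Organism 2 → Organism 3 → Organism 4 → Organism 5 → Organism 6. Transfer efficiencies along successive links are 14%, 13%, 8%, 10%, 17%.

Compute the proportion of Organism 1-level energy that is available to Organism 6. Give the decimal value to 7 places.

0.0000248

Product of link efficiencies: 0.14 × 0.13 × 0.08 × 0.1 × 0.17 = 0.000024752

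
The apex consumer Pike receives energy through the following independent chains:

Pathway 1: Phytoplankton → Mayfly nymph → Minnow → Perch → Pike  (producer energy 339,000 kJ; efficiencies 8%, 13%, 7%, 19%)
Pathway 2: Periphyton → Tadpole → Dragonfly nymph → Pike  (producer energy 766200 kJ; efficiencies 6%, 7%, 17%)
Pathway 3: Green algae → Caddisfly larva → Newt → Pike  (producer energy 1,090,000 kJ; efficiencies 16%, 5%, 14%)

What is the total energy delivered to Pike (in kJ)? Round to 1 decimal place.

Pathway 1: 339000 × 0.08 × 0.13 × 0.07 × 0.19 = 46.89048 kJ
Pathway 2: 766200 × 0.06 × 0.07 × 0.17 = 547.0668 kJ
Pathway 3: 1090000 × 0.16 × 0.05 × 0.14 = 1220.8 kJ
Total at Pike: 46.89048 + 547.0668 + 1220.8 = 1814.75728 kJ

1814.8 kJ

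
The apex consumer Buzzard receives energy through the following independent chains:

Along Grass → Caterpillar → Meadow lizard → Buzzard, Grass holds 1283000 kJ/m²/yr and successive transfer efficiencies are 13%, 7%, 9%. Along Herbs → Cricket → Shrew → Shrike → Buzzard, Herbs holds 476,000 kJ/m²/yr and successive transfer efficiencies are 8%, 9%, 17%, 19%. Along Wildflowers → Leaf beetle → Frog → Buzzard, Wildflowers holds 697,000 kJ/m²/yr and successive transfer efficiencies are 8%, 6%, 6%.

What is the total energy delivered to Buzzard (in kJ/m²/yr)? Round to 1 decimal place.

Via Grass: 1283000 × 0.13 × 0.07 × 0.09 = 1050.777 kJ/m²/yr
Via Herbs: 476000 × 0.08 × 0.09 × 0.17 × 0.19 = 110.69856 kJ/m²/yr
Via Wildflowers: 697000 × 0.08 × 0.06 × 0.06 = 200.736 kJ/m²/yr
Total at Buzzard: 1050.777 + 110.69856 + 200.736 = 1362.21156 kJ/m²/yr

1362.2 kJ/m²/yr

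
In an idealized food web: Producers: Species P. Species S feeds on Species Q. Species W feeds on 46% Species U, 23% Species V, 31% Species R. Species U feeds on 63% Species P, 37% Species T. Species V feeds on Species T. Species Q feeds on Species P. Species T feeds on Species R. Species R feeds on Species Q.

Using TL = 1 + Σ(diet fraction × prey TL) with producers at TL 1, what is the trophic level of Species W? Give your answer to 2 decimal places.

4.51

Species Q: 1 + 1 = 2
Species R: 1 + 2 = 3
Species S: 1 + 2 = 3
Species T: 1 + 3 = 4
Species U: 1 + (0.63×1 + 0.37×4) = 3.11
Species V: 1 + 4 = 5
Species W: 1 + (0.46×3.11 + 0.23×5 + 0.31×3) = 4.5106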